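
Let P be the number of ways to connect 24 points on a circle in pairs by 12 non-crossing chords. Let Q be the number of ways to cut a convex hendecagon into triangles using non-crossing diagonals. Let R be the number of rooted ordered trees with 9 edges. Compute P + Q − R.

208012

Pairing 24 circle points by 12 non-crossing chords gives C_12 matchings. So P = C_12 = 208012.
The number of triangulations of an 11-gon is the Catalan number C_9 (index = sides − 2). So Q = C_9 = 4862.
Rooted ordered trees with n edges are counted by C_n; here n = 9. So R = C_9 = 4862.
P + Q − R = 208012 + 4862 − 4862 = 208012.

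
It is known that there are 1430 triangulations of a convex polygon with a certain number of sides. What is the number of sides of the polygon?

Triangulations of a convex m-gon are counted by C_{m−2}; 1430 = C_8.
So m − 2 = 8, giving m = 10 sides.

10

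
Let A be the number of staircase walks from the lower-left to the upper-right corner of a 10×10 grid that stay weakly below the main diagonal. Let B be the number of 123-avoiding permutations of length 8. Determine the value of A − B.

Monotone paths in an n×n grid that stay weakly below the diagonal are counted by C_n; here n = 10. So A = C_10 = 16796.
For any fixed pattern of length 3, the pattern-avoiding permutations of [8] number C_8. So B = C_8 = 1430.
A − B = 16796 − 1430 = 15366.

15366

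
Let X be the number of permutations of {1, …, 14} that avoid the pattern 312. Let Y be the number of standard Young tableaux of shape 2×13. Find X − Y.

1931540

For any fixed pattern of length 3, the pattern-avoiding permutations of [14] number C_14. So X = C_14 = 2674440.
Standard Young tableaux of shape 2×n are counted by C_n; here n = 13. So Y = C_13 = 742900.
X − Y = 2674440 − 742900 = 1931540.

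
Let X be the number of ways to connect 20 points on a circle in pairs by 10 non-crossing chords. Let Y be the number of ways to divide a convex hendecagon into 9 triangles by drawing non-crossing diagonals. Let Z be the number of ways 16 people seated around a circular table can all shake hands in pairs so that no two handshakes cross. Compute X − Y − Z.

10504

Non-crossing perfect matchings of 2n points on a circle are counted by C_n; with 20 points, n = 10. So X = C_10 = 16796.
Triangulations of a convex m-gon are counted by C_{m−2}; with m = 11 this is C_9. So Y = C_9 = 4862.
With 16 = 2·8 people, non-crossing handshake pairings are non-crossing perfect matchings on a circle, counted by C_8. So Z = C_8 = 1430.
X − Y − Z = 16796 − 4862 − 1430 = 10504.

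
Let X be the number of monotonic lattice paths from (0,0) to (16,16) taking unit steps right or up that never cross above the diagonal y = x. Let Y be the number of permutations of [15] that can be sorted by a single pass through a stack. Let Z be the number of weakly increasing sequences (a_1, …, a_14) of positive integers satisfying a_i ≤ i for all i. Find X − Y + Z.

28337265

Monotone paths in an n×n grid that stay weakly below the diagonal are counted by C_n; here n = 16. So X = C_16 = 35357670.
Stack-sortable permutations are exactly the 231-avoiding ones, counted by C_n; here n = 15. So Y = C_15 = 9694845.
Such sub-staircase sequences of length n are counted by C_n; here n = 14. So Z = C_14 = 2674440.
X − Y + Z = 35357670 − 9694845 + 2674440 = 28337265.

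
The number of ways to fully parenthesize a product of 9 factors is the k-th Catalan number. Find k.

8

Bracketing 9 factors into binary products is counted by C_{9−1} = C_8.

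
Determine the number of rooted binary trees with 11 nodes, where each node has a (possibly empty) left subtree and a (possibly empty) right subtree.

Rooted binary trees with 11 nodes (each child slot possibly empty) number C_11.
C_11 = C(22,11)/12 = 705432/12 = 58786.

58786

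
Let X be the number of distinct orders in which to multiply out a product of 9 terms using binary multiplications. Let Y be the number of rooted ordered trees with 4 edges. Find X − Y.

1416

Parenthesizations of m factors correspond to full binary trees with m leaves, counted by C_{m−1}; m = 9 gives C_8. So X = C_8 = 1430.
Rooted ordered trees with n edges are counted by C_n; here n = 4. So Y = C_4 = 14.
X − Y = 1430 − 14 = 1416.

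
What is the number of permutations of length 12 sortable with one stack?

Stack-sortable permutations are exactly the 231-avoiding ones, counted by C_n; here n = 12.
C_12 = 208012.

208012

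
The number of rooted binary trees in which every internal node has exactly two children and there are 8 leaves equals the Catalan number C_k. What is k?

Full binary trees with 8 leaves have 8−1 = 7 internal nodes, so there are C_7 of them.

7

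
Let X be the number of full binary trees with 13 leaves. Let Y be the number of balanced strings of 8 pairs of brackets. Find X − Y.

Full binary trees with 13 leaves have 13−1 = 12 internal nodes, so there are C_12 of them. So X = C_12 = 208012.
Balanced strings of n pairs of brackets are counted by C_n; here n = 8. So Y = C_8 = 1430.
X − Y = 208012 − 1430 = 206582.

206582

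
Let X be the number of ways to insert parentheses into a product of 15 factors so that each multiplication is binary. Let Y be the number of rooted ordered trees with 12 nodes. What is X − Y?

Bracketing 15 factors into binary products is counted by C_{15−1} = C_14. So X = C_14 = 2674440.
Rooted ordered (plane) trees on m nodes have m−1 edges and are counted by C_{m−1}; m = 12 gives C_11. So Y = C_11 = 58786.
X − Y = 2674440 − 58786 = 2615654.

2615654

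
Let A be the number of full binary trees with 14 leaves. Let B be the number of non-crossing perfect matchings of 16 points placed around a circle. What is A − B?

741470

A full binary tree with L leaves has L−1 internal nodes and is counted by C_{L−1}; L = 14 gives C_13. So A = C_13 = 742900.
Non-crossing perfect matchings of 2n points on a circle are counted by C_n; with 16 points, n = 8. So B = C_8 = 1430.
A − B = 742900 − 1430 = 741470.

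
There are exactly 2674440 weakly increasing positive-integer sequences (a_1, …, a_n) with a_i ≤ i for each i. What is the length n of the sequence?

14

Such sub-staircase sequences of length n are counted by C_n; 2674440 = C_14.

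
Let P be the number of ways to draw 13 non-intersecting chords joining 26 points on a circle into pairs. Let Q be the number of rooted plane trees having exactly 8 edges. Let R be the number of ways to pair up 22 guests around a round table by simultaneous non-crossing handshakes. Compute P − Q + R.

Non-crossing perfect matchings of 2n points on a circle are counted by C_n; with 26 points, n = 13. So P = C_13 = 742900.
A rooted plane tree with 8 edges has 9 nodes, and the count is C_8. So Q = C_8 = 1430.
With 22 = 2·11 people, non-crossing handshake pairings are non-crossing perfect matchings on a circle, counted by C_11. So R = C_11 = 58786.
P − Q + R = 742900 − 1430 + 58786 = 800256.

800256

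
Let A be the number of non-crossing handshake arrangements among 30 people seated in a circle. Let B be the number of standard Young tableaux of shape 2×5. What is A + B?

9694887

Non-crossing handshake pairings of 2n people are counted by C_n; 30 people gives n = 15. So A = C_15 = 9694845.
By the hook-length formula (or a Dyck-path bijection), SYT of shape 2×5 number C_5. So B = C_5 = 42.
A + B = 9694845 + 42 = 9694887.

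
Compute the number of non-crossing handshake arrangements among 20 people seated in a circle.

With 20 = 2·10 people, non-crossing handshake pairings are non-crossing perfect matchings on a circle, counted by C_10.
C_10 = C_9 · 2(2·9+1)/(9+2) = 4862 · 38/11 = 16796.

16796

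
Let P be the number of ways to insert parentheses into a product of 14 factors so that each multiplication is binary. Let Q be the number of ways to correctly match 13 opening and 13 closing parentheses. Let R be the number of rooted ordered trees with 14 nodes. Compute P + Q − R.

742900

Bracketing 14 factors into binary products is counted by C_{14−1} = C_13. So P = C_13 = 742900.
With 13 pairs the number of balanced bracket strings is the Catalan number C_13. So Q = C_13 = 742900.
A rooted plane tree on 14 nodes has 13 edges, and such trees are counted by C_13. So R = C_13 = 742900.
P + Q − R = 742900 + 742900 − 742900 = 742900.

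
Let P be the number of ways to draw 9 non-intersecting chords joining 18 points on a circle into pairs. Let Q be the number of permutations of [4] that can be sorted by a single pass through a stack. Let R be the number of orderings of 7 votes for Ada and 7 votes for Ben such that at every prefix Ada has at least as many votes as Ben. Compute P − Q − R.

Pairing 18 circle points by 9 non-crossing chords gives C_9 matchings. So P = C_9 = 4862.
By Knuth's characterisation, the stack-sortable permutations of length 4 are the 231-avoiders, numbering C_4. So Q = C_4 = 14.
Ballot sequences with n votes each where one side never trails are Dyck words, counted by C_n; here n = 7. So R = C_7 = 429.
P − Q − R = 4862 − 14 − 429 = 4419.

4419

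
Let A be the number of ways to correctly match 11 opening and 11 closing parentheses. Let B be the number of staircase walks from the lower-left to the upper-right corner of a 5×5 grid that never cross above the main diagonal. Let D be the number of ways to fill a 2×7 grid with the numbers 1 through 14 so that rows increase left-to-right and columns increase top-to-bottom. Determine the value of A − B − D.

A balanced arrangement of 11 bracket pairs is a Dyck word of semilength 11, so the count is C_11. So A = C_11 = 58786.
Monotone paths in an n×n grid that stay weakly below the diagonal are counted by C_n; here n = 5. So B = C_5 = 42.
Standard Young tableaux of shape 2×n are counted by C_n; here n = 7. So D = C_7 = 429.
A − B − D = 58786 − 42 − 429 = 58315.

58315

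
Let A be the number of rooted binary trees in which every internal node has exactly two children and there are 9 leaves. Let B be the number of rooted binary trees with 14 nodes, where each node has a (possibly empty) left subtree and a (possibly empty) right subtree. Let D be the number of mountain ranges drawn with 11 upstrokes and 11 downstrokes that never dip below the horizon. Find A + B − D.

Full binary trees with 9 leaves have 9−1 = 8 internal nodes, so there are C_8 of them. So A = C_8 = 1430.
There are C_n binary search tree shapes on n keys; with n = 14 that is C_14. So B = C_14 = 2674440.
A Dyck path with 11 up-steps and 11 down-steps has semilength 11, so there are C_11 of them. So D = C_11 = 58786.
A + B − D = 1430 + 2674440 − 58786 = 2617084.

2617084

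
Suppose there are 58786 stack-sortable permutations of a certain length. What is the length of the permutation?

Stack-sortable permutations of [n] are counted by C_n. Since C_11 = 58786, the index is 11.

11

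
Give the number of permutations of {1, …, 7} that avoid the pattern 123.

Permutations of [n] avoiding any single length-3 pattern are counted by C_n; here n = 7.
C_7 = C(14,7)/8 = 3432/8 = 429.

429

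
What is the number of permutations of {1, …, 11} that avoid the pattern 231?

58786

For any fixed pattern of length 3, the pattern-avoiding permutations of [11] number C_11.
C_11 = 58786.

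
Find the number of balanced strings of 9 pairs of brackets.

4862

With 9 pairs the number of balanced bracket strings is the Catalan number C_9.
C_9 = C(18,9)/10 = 48620/10 = 4862.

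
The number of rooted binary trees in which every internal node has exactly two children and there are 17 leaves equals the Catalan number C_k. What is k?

16

A full binary tree with L leaves has L−1 internal nodes and is counted by C_{L−1}; L = 17 gives C_16.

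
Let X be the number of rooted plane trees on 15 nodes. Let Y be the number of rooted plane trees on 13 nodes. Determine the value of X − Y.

Rooted ordered (plane) trees on m nodes have m−1 edges and are counted by C_{m−1}; m = 15 gives C_14. So X = C_14 = 2674440.
A rooted plane tree on 13 nodes has 12 edges, and such trees are counted by C_12. So Y = C_12 = 208012.
X − Y = 2674440 − 208012 = 2466428.

2466428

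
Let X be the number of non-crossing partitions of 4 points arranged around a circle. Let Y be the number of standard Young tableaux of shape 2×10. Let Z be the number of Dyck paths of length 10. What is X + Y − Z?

Non-crossing partitions of an n-element set are counted by C_n; here n = 4. So X = C_4 = 14.
By the hook-length formula (or a Dyck-path bijection), SYT of shape 2×10 number C_10. So Y = C_10 = 16796.
A Dyck path with 5 up-steps and 5 down-steps has semilength 5, so there are C_5 of them. So Z = C_5 = 42.
X + Y − Z = 14 + 16796 − 42 = 16768.

16768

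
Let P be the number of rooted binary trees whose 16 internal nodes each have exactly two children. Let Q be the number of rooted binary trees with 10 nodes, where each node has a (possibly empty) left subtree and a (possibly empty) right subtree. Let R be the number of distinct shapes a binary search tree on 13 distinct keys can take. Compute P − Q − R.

The number of full binary trees on 16 internal nodes is the Catalan number C_16. So P = C_16 = 35357670.
Rooted binary trees with 10 nodes (each child slot possibly empty) number C_10. So Q = C_10 = 16796.
Rooted binary trees with 13 nodes (each child slot possibly empty) number C_13. So R = C_13 = 742900.
P − Q − R = 35357670 − 16796 − 742900 = 34597974.

34597974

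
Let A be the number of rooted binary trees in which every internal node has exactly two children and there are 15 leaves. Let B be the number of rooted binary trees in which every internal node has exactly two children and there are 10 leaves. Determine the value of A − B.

2669578

A full binary tree with L leaves has L−1 internal nodes and is counted by C_{L−1}; L = 15 gives C_14. So A = C_14 = 2674440.
Full binary trees with 10 leaves have 10−1 = 9 internal nodes, so there are C_9 of them. So B = C_9 = 4862.
A − B = 2674440 − 4862 = 2669578.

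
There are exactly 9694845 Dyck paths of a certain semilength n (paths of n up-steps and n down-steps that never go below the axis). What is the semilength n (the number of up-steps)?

Dyck paths of semilength n are counted by C_n. The Catalan number equal to 9694845 is C_15.

15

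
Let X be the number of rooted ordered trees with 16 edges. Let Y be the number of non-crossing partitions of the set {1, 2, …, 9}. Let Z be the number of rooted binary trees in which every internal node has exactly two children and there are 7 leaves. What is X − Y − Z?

35352676

Rooted ordered trees with n edges are counted by C_n; here n = 16. So X = C_16 = 35357670.
Non-crossing partitions of an n-element set are counted by C_n; here n = 9. So Y = C_9 = 4862.
Full binary trees with 7 leaves have 7−1 = 6 internal nodes, so there are C_6 of them. So Z = C_6 = 132.
X − Y − Z = 35357670 − 4862 − 132 = 35352676.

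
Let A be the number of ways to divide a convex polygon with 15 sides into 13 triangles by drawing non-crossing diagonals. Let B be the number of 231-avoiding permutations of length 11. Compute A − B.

684114

Triangulations of a convex m-gon are counted by C_{m−2}; with m = 15 this is C_13. So A = C_13 = 742900.
For any fixed pattern of length 3, the pattern-avoiding permutations of [11] number C_11. So B = C_11 = 58786.
A − B = 742900 − 58786 = 684114.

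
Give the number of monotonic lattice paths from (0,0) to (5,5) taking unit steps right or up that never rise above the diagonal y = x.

42

Monotone paths in an n×n grid that stay weakly below the diagonal are counted by C_n; here n = 5.
C_5 = C(10,5)/6 = 252/6 = 42.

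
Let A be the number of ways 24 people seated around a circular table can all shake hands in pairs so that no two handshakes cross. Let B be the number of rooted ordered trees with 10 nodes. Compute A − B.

203150

With 24 = 2·12 people, non-crossing handshake pairings are non-crossing perfect matchings on a circle, counted by C_12. So A = C_12 = 208012.
A rooted plane tree on 10 nodes has 9 edges, and such trees are counted by C_9. So B = C_9 = 4862.
A − B = 208012 − 4862 = 203150.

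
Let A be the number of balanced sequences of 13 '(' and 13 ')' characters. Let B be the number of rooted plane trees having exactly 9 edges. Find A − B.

738038

Balanced strings of n pairs of brackets are counted by C_n; here n = 13. So A = C_13 = 742900.
Rooted ordered trees with n edges are counted by C_n; here n = 9. So B = C_9 = 4862.
A − B = 742900 − 4862 = 738038.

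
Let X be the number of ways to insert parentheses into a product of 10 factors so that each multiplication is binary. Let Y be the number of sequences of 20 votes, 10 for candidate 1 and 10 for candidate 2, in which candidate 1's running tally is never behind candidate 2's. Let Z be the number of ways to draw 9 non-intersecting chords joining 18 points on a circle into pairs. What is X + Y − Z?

16796

Parenthesizations of m factors correspond to full binary trees with m leaves, counted by C_{m−1}; m = 10 gives C_9. So X = C_9 = 4862.
Reading a vote for the leader as '(' and for the other as ')' turns such a sequence into a balanced string of 10 pairs, so the count is C_10. So Y = C_10 = 16796.
Non-crossing perfect matchings of 2n points on a circle are counted by C_n; with 18 points, n = 9. So Z = C_9 = 4862.
X + Y − Z = 4862 + 16796 − 4862 = 16796.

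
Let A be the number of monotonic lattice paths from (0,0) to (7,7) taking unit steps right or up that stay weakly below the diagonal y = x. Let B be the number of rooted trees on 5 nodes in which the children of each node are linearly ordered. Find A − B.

Sub-diagonal monotone paths from (0,0) to (7,7) biject with Dyck paths of semilength 7, giving C_7. So A = C_7 = 429.
Rooted ordered (plane) trees on m nodes have m−1 edges and are counted by C_{m−1}; m = 5 gives C_4. So B = C_4 = 14.
A − B = 429 − 14 = 415.

415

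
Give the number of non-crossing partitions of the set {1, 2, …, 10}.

The non-crossing partitions of [10] form a lattice of size C_10.
C_10 = C_9 · 2(2·9+1)/(9+2) = 4862 · 38/11 = 16796.

16796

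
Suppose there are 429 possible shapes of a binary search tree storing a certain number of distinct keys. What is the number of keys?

Binary search tree shapes on n keys are counted by C_n. Since C_7 = 429, the index is 7.

7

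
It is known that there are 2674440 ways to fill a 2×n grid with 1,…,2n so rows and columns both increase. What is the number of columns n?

Standard Young tableaux of shape 2×n are counted by C_n. The Catalan number equal to 2674440 is C_14.

14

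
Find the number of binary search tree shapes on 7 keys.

429

There are C_n binary search tree shapes on n keys; with n = 7 that is C_7.
C_7 = 429.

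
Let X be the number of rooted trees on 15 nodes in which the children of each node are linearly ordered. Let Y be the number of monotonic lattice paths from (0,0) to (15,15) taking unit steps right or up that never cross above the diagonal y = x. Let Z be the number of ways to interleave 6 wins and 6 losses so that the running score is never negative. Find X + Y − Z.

A rooted plane tree on 15 nodes has 14 edges, and such trees are counted by C_14. So X = C_14 = 2674440.
Monotone paths in an n×n grid that stay weakly below the diagonal are counted by C_n; here n = 15. So Y = C_15 = 9694845.
Ballot sequences with n votes each where one side never trails are Dyck words, counted by C_n; here n = 6. So Z = C_6 = 132.
X + Y − Z = 2674440 + 9694845 − 132 = 12369153.

12369153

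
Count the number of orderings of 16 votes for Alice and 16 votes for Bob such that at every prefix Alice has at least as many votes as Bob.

35357670

Reading a vote for the leader as '(' and for the other as ')' turns such a sequence into a balanced string of 16 pairs, so the count is C_16.
C_16 = 35357670.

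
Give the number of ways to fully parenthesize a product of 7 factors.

Parenthesizations of m factors correspond to full binary trees with m leaves, counted by C_{m−1}; m = 7 gives C_6.
C_6 = C_5 · 2(2·5+1)/(5+2) = 42 · 22/7 = 132.

132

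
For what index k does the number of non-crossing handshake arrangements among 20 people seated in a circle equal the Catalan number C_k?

10

Non-crossing handshake pairings of 2n people are counted by C_n; 20 people gives n = 10.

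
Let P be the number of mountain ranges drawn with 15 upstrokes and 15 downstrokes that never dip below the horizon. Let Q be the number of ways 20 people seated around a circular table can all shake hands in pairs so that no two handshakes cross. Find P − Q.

A Dyck path with 15 up-steps and 15 down-steps has semilength 15, so there are C_15 of them. So P = C_15 = 9694845.
With 20 = 2·10 people, non-crossing handshake pairings are non-crossing perfect matchings on a circle, counted by C_10. So Q = C_10 = 16796.
P − Q = 9694845 − 16796 = 9678049.

9678049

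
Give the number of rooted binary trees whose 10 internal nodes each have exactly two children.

16796

Full binary trees with n internal nodes are counted by C_n; here n = 10.
C_10 = C_9 · 2(2·9+1)/(9+2) = 4862 · 38/11 = 16796.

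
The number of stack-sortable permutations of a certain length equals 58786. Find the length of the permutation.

11

Stack-sortable permutations of [n] are counted by C_n. The Catalan number equal to 58786 is C_11.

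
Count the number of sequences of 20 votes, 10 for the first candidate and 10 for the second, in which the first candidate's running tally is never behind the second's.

Reading a vote for the leader as '(' and for the other as ')' turns such a sequence into a balanced string of 10 pairs, so the count is C_10.
C_10 = C_9 · 2(2·9+1)/(9+2) = 4862 · 38/11 = 16796.

16796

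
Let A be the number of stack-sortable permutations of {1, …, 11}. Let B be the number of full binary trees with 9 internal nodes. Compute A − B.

53924

Stack-sortable permutations are exactly the 231-avoiding ones, counted by C_n; here n = 11. So A = C_11 = 58786.
The number of full binary trees on 9 internal nodes is the Catalan number C_9. So B = C_9 = 4862.
A − B = 58786 − 4862 = 53924.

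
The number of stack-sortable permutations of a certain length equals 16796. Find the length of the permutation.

Stack-sortable permutations of [n] are counted by C_n; 16796 = C_10.

10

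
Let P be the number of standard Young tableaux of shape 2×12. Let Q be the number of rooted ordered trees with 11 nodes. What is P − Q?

Standard Young tableaux of shape 2×n are counted by C_n; here n = 12. So P = C_12 = 208012.
Rooted ordered (plane) trees on m nodes have m−1 edges and are counted by C_{m−1}; m = 11 gives C_10. So Q = C_10 = 16796.
P − Q = 208012 − 16796 = 191216.

191216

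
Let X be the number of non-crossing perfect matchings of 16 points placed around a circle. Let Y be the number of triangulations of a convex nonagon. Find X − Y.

1001

Pairing 16 circle points by 8 non-crossing chords gives C_8 matchings. So X = C_8 = 1430.
Triangulations of a convex m-gon are counted by C_{m−2}; with m = 9 this is C_7. So Y = C_7 = 429.
X − Y = 1430 − 429 = 1001.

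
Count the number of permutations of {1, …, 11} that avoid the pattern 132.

58786

Permutations of [n] avoiding any single length-3 pattern are counted by C_n; here n = 11.
C_11 = C(22,11)/12 = 705432/12 = 58786.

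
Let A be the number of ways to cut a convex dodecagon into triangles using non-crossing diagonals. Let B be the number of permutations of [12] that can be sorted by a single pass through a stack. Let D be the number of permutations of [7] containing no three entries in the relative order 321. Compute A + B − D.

A convex 12-gon is triangulated into 10 triangles, and the number of such triangulations is the Catalan number C_{12−2} = C_10. So A = C_10 = 16796.
Stack-sortable permutations are exactly the 231-avoiding ones, counted by C_n; here n = 12. So B = C_12 = 208012.
For any fixed pattern of length 3, the pattern-avoiding permutations of [7] number C_7. So D = C_7 = 429.
A + B − D = 16796 + 208012 − 429 = 224379.

224379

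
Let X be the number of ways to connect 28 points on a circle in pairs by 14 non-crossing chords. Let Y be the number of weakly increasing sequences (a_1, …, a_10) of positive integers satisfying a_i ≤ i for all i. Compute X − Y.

2657644

Pairing 28 circle points by 14 non-crossing chords gives C_14 matchings. So X = C_14 = 2674440.
Such sub-staircase sequences of length n are counted by C_n; here n = 10. So Y = C_10 = 16796.
X − Y = 2674440 − 16796 = 2657644.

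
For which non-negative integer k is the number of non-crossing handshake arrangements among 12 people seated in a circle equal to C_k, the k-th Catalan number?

Non-crossing handshake pairings of 2n people are counted by C_n; 12 people gives n = 6.

6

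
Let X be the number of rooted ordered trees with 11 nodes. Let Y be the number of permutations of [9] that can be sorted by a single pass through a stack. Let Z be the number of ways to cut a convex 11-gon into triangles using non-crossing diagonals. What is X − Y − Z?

Rooted ordered (plane) trees on m nodes have m−1 edges and are counted by C_{m−1}; m = 11 gives C_10. So X = C_10 = 16796.
Stack-sortable permutations are exactly the 231-avoiding ones, counted by C_n; here n = 9. So Y = C_9 = 4862.
Triangulations of a convex m-gon are counted by C_{m−2}; with m = 11 this is C_9. So Z = C_9 = 4862.
X − Y − Z = 16796 − 4862 − 4862 = 7072.

7072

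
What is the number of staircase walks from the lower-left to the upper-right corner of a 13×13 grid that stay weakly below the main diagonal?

Sub-diagonal monotone paths from (0,0) to (13,13) biject with Dyck paths of semilength 13, giving C_13.
C_13 = C_12 · 2(2·12+1)/(12+2) = 208012 · 50/14 = 742900.

742900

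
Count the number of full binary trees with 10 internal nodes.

Full binary trees with n internal nodes are counted by C_n; here n = 10.
C_10 = C_9 · 2(2·9+1)/(9+2) = 4862 · 38/11 = 16796.

16796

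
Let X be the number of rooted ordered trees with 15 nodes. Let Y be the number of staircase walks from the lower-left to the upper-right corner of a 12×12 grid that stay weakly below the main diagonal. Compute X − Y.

A rooted plane tree on 15 nodes has 14 edges, and such trees are counted by C_14. So X = C_14 = 2674440.
Monotone paths in an n×n grid that stay weakly below the diagonal are counted by C_n; here n = 12. So Y = C_12 = 208012.
X − Y = 2674440 − 208012 = 2466428.

2466428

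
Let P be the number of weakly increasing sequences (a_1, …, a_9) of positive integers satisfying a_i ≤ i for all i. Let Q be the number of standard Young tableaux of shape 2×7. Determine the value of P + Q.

Such sub-staircase sequences of length n are counted by C_n; here n = 9. So P = C_9 = 4862.
Standard Young tableaux of shape 2×n are counted by C_n; here n = 7. So Q = C_7 = 429.
P + Q = 4862 + 429 = 5291.

5291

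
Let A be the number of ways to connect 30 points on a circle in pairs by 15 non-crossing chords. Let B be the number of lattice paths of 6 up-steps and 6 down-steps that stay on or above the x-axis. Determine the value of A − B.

Pairing 30 circle points by 15 non-crossing chords gives C_15 matchings. So A = C_15 = 9694845.
A Dyck path with 6 up-steps and 6 down-steps has semilength 6, so there are C_6 of them. So B = C_6 = 132.
A − B = 9694845 − 132 = 9694713.

9694713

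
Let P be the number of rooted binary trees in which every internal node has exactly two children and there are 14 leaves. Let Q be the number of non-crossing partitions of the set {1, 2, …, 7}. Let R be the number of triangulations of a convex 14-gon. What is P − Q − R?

A full binary tree with L leaves has L−1 internal nodes and is counted by C_{L−1}; L = 14 gives C_13. So P = C_13 = 742900.
Non-crossing partitions of an n-element set are counted by C_n; here n = 7. So Q = C_7 = 429.
Triangulations of a convex m-gon are counted by C_{m−2}; with m = 14 this is C_12. So R = C_12 = 208012.
P − Q − R = 742900 − 429 − 208012 = 534459.

534459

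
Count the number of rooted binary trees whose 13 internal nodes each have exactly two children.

Full binary trees with n internal nodes are counted by C_n; here n = 13.
C_13 = C(26,13)/14 = 10400600/14 = 742900.

742900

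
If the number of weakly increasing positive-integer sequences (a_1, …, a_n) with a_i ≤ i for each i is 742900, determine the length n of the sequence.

13

Such sub-staircase sequences of length n are counted by C_n. Since C_13 = 742900, the index is 13.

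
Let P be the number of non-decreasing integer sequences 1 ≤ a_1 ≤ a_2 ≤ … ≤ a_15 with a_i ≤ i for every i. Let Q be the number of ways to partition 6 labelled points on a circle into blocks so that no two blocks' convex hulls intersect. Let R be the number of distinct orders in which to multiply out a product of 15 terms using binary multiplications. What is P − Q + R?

12369153

Such sub-staircase sequences of length n are counted by C_n; here n = 15. So P = C_15 = 9694845.
The non-crossing partitions of [6] form a lattice of size C_6. So Q = C_6 = 132.
Ways to associate a product of 15 factors correspond to binary trees on 15 leaves, so the count is C_14. So R = C_14 = 2674440.
P − Q + R = 9694845 − 132 + 2674440 = 12369153.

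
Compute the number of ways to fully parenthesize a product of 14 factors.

742900

Parenthesizations of m factors correspond to full binary trees with m leaves, counted by C_{m−1}; m = 14 gives C_13.
C_13 = 742900.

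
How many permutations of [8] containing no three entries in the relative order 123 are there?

For any fixed pattern of length 3, the pattern-avoiding permutations of [8] number C_8.
C_8 = C(16,8)/9 = 12870/9 = 1430.

1430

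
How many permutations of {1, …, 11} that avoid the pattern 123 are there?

Permutations of [n] avoiding any single length-3 pattern are counted by C_n; here n = 11.
C_11 = C(22,11)/12 = 705432/12 = 58786.

58786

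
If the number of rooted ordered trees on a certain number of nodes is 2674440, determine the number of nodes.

15

Rooted ordered trees on m nodes are counted by C_{m−1}. The Catalan number equal to 2674440 is C_14.
So the index is 14, and the number of nodes is 14 + 1 = 15.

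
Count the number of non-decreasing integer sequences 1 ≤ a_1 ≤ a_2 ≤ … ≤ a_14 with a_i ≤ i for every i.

2674440

Weakly increasing sequences with a_i ≤ i biject with Dyck paths of semilength 14, so there are C_14.
C_14 = C(28,14)/15 = 40116600/15 = 2674440.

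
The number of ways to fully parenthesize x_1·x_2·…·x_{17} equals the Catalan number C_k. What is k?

Parenthesizations of m factors correspond to full binary trees with m leaves, counted by C_{m−1}; m = 17 gives C_16.

16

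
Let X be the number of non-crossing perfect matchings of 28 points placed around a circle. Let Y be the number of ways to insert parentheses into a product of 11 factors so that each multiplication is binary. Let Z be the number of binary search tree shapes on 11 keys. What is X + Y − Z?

Pairing 28 circle points by 14 non-crossing chords gives C_14 matchings. So X = C_14 = 2674440.
Bracketing 11 factors into binary products is counted by C_{11−1} = C_10. So Y = C_10 = 16796.
There are C_n binary search tree shapes on n keys; with n = 11 that is C_11. So Z = C_11 = 58786.
X + Y − Z = 2674440 + 16796 − 58786 = 2632450.

2632450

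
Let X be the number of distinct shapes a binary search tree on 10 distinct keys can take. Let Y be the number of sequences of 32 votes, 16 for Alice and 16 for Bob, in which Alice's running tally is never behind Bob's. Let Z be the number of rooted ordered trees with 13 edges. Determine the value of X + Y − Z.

There are C_n binary search tree shapes on n keys; with n = 10 that is C_10. So X = C_10 = 16796.
Ballot sequences with n votes each where one side never trails are Dyck words, counted by C_n; here n = 16. So Y = C_16 = 35357670.
Rooted ordered trees with n edges are counted by C_n; here n = 13. So Z = C_13 = 742900.
X + Y − Z = 16796 + 35357670 − 742900 = 34631566.

34631566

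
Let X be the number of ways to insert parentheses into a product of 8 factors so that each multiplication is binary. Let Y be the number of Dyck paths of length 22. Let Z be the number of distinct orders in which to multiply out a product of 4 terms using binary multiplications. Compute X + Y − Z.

59210

Bracketing 8 factors into binary products is counted by C_{8−1} = C_7. So X = C_7 = 429.
A Dyck path with 11 up-steps and 11 down-steps has semilength 11, so there are C_11 of them. So Y = C_11 = 58786.
Parenthesizations of m factors correspond to full binary trees with m leaves, counted by C_{m−1}; m = 4 gives C_3. So Z = C_3 = 5.
X + Y − Z = 429 + 58786 − 5 = 59210.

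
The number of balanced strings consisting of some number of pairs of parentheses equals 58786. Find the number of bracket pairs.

11

Balanced strings of n bracket-pairs are counted by C_n; 58786 = C_11.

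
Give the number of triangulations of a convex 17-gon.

The number of triangulations of a 17-gon is the Catalan number C_15 (index = sides − 2).
C_15 = 9694845.

9694845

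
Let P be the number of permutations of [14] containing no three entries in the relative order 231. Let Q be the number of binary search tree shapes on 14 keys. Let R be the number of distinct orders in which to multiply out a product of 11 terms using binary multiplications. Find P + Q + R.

Permutations of [n] avoiding any single length-3 pattern are counted by C_n; here n = 14. So P = C_14 = 2674440.
Rooted binary trees with 14 nodes (each child slot possibly empty) number C_14. So Q = C_14 = 2674440.
Ways to associate a product of 11 factors correspond to binary trees on 11 leaves, so the count is C_10. So R = C_10 = 16796.
P + Q + R = 2674440 + 2674440 + 16796 = 5365676.

5365676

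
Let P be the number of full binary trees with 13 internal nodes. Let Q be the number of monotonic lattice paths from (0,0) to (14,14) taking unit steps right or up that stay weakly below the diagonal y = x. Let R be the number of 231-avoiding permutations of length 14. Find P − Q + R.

The number of full binary trees on 13 internal nodes is the Catalan number C_13. So P = C_13 = 742900.
Sub-diagonal monotone paths from (0,0) to (14,14) biject with Dyck paths of semilength 14, giving C_14. So Q = C_14 = 2674440.
For any fixed pattern of length 3, the pattern-avoiding permutations of [14] number C_14. So R = C_14 = 2674440.
P − Q + R = 742900 − 2674440 + 2674440 = 742900.

742900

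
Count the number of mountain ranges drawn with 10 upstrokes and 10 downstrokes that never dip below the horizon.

16796

A Dyck path with 10 up-steps and 10 down-steps has semilength 10, so there are C_10 of them.
C_10 = C(20,10)/11 = 184756/11 = 16796.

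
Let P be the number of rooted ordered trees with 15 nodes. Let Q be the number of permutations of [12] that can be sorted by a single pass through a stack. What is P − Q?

A rooted plane tree on 15 nodes has 14 edges, and such trees are counted by C_14. So P = C_14 = 2674440.
By Knuth's characterisation, the stack-sortable permutations of length 12 are the 231-avoiders, numbering C_12. So Q = C_12 = 208012.
P − Q = 2674440 − 208012 = 2466428.

2466428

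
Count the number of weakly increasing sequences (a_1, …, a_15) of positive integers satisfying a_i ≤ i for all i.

Weakly increasing sequences with a_i ≤ i biject with Dyck paths of semilength 15, so there are C_15.
C_15 = C(30,15)/16 = 155117520/16 = 9694845.

9694845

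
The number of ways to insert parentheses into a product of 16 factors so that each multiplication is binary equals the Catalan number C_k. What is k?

15

Parenthesizations of m factors correspond to full binary trees with m leaves, counted by C_{m−1}; m = 16 gives C_15.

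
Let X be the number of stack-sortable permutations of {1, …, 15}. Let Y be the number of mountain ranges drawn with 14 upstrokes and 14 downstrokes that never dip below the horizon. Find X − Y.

7020405

By Knuth's characterisation, the stack-sortable permutations of length 15 are the 231-avoiders, numbering C_15. So X = C_15 = 9694845.
Dyck paths of semilength n (length 2n) are counted by C_n; here n = 14. So Y = C_14 = 2674440.
X − Y = 9694845 − 2674440 = 7020405.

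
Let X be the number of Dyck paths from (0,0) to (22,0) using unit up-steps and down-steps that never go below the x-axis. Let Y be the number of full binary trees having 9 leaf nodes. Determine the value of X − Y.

A Dyck path with 11 up-steps and 11 down-steps has semilength 11, so there are C_11 of them. So X = C_11 = 58786.
A full binary tree with L leaves has L−1 internal nodes and is counted by C_{L−1}; L = 9 gives C_8. So Y = C_8 = 1430.
X − Y = 58786 − 1430 = 57356.

57356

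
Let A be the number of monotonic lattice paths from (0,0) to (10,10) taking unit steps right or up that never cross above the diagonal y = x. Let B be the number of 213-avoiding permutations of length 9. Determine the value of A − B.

Monotone paths in an n×n grid that stay weakly below the diagonal are counted by C_n; here n = 10. So A = C_10 = 16796.
For any fixed pattern of length 3, the pattern-avoiding permutations of [9] number C_9. So B = C_9 = 4862.
A − B = 16796 − 4862 = 11934.

11934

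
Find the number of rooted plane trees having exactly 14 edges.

2674440

Rooted ordered trees with n edges are counted by C_n; here n = 14.
C_14 = C(28,14)/15 = 40116600/15 = 2674440.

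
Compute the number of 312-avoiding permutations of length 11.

58786

For any fixed pattern of length 3, the pattern-avoiding permutations of [11] number C_11.
C_11 = 58786.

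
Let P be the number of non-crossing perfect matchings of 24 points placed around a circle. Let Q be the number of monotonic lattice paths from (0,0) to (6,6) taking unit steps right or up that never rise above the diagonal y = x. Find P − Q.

Non-crossing perfect matchings of 2n points on a circle are counted by C_n; with 24 points, n = 12. So P = C_12 = 208012.
Sub-diagonal monotone paths from (0,0) to (6,6) biject with Dyck paths of semilength 6, giving C_6. So Q = C_6 = 132.
P − Q = 208012 − 132 = 207880.

207880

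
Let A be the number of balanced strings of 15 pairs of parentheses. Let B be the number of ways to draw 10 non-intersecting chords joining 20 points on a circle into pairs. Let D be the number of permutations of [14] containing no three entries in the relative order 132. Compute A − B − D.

A balanced arrangement of 15 bracket pairs is a Dyck word of semilength 15, so the count is C_15. So A = C_15 = 9694845.
Pairing 20 circle points by 10 non-crossing chords gives C_10 matchings. So B = C_10 = 16796.
Permutations of [n] avoiding any single length-3 pattern are counted by C_n; here n = 14. So D = C_14 = 2674440.
A − B − D = 9694845 − 16796 − 2674440 = 7003609.

7003609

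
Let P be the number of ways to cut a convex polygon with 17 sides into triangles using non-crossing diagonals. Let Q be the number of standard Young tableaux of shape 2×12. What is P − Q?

A convex 17-gon is triangulated into 15 triangles, and the number of such triangulations is the Catalan number C_{17−2} = C_15. So P = C_15 = 9694845.
Standard Young tableaux of shape 2×n are counted by C_n; here n = 12. So Q = C_12 = 208012.
P − Q = 9694845 − 208012 = 9486833.

9486833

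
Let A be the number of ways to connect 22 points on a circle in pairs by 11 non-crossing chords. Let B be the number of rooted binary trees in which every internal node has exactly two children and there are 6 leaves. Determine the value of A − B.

58744

Pairing 22 circle points by 11 non-crossing chords gives C_11 matchings. So A = C_11 = 58786.
A full binary tree with L leaves has L−1 internal nodes and is counted by C_{L−1}; L = 6 gives C_5. So B = C_5 = 42.
A − B = 58786 − 42 = 58744.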